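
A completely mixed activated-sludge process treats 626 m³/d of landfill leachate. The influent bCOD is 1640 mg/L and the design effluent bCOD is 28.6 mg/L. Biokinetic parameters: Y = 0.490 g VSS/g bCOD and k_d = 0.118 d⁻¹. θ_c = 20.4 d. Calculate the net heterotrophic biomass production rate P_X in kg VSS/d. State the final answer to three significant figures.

The observed yield is Y_obs = Y/(1 + k_d·θ_c) = 0.490 / (1 + 0.118 × 20.4) = 0.490 / 3.407 = 0.1438 g VSS per g bCOD removed.
ΔS = 1640 − 28.6 = 1611 mg/L, so the substrate removal rate is 626 × 1611/1000 = 1009 kg bCOD/d.
P_X = Y_obs · Q(S₀ − S) = 0.1438 × 1009 = 145.1 kg VSS/d.

P_X ≈ 145 kg VSS/d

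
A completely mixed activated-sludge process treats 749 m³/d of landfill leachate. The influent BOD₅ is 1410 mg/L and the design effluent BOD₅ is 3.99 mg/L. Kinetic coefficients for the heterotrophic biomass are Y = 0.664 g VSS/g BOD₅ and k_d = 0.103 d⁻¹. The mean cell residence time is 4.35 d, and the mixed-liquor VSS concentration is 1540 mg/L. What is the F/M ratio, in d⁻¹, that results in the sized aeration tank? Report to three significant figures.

From the SRT design equation V = Y Q (S₀−S) θ_c / [X (1 + k_d θ_c)] = 0.664 × 749 × (1410 − 3.99) × 4.35 / [1540 × (1 + 0.103 × 4.35)] = 3.04×10^6 / 2230 = 1364 m³.
Food-to-microorganism ratio F/M = Q S₀ / (V X) = 749 × 1410 / (1364 × 1540) = 0.5028 d⁻¹.

F/M ≈ 0.503 d⁻¹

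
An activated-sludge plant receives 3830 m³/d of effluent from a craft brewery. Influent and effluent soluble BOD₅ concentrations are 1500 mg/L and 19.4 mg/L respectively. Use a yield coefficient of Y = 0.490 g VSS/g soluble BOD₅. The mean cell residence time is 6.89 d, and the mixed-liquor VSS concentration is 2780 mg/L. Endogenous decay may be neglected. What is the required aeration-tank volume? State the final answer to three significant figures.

With k_d = 0 the design equation reduces to V = Y Q (S₀−S) θ_c / X = 0.490 × 3830 × (1500 − 19.4) × 6.89 / 2780 = 6887 m³.

V ≈ 6890 m³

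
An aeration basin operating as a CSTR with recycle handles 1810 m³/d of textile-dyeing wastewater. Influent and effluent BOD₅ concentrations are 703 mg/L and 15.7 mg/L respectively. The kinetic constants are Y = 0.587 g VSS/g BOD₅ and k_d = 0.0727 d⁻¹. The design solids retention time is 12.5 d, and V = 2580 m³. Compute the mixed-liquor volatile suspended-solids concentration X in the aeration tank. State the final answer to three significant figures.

X ≈ 1850 mg/L

X = Y·Q·ΔS·θ_c / [V·(1 + k_d θ_c)] = 0.587 × 1810 × (703 − 15.7) × 12.5 / [2580 × (1 + 0.0727 × 12.5)] = 1854 mg/L.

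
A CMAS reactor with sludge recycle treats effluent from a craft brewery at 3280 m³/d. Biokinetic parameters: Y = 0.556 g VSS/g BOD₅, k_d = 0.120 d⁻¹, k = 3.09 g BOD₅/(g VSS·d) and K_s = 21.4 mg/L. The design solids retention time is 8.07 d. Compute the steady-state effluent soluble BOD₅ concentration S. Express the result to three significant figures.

From the Monod/SRT balance for a CMAS, S = K_s·(1+k_d θ_c)/[θ_c·(Y k − k_d) − 1] = 21.4 × (1 + 0.120 × 8.07) / [8.07 × (0.556 × 3.09 − 0.120) − 1] = 42.12 / 11.90 = 3.541 mg/L.

S ≈ 3.54 mg/L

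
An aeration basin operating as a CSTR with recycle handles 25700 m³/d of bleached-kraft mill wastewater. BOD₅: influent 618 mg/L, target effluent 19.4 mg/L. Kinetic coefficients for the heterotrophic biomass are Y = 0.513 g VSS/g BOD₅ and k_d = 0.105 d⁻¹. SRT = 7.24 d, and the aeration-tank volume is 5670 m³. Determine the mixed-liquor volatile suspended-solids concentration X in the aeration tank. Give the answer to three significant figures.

X ≈ 5730 mg/L

Solving the biomass balance for X: X = Y Q (S₀−S) θ_c / [V (1+k_d θ_c)] = 0.513 × 25700 × (618 − 19.4) × 7.24 / [5670 × (1 + 0.105 × 7.24)] = 5725 mg/L.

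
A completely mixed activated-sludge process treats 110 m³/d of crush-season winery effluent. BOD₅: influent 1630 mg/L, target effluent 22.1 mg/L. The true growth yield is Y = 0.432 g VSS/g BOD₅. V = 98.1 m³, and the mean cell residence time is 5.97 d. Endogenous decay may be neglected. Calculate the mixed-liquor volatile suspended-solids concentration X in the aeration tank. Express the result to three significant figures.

X = Y·Q·ΔS·θ_c / V = 0.432 × 110 × (1630 − 22.1) × 5.97 / 98.1 = 4650 mg/L.

X ≈ 4650 mg/L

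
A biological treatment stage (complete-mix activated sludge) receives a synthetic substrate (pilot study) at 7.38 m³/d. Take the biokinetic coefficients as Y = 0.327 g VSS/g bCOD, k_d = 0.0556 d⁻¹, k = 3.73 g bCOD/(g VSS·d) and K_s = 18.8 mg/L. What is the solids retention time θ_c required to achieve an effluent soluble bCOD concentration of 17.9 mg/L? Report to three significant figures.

θ_c ≈ 1.85 d

Specific growth rate at S = 17.9 mg/L: μ = YkS/(K_s+S) = 0.327·3.73·17.9/(18.8+17.9) = 0.5949 d⁻¹.
θ_c = 1/(μ − k_d) = 1/(0.5949 − 0.0556) = 1/0.5393 = 1.854 d.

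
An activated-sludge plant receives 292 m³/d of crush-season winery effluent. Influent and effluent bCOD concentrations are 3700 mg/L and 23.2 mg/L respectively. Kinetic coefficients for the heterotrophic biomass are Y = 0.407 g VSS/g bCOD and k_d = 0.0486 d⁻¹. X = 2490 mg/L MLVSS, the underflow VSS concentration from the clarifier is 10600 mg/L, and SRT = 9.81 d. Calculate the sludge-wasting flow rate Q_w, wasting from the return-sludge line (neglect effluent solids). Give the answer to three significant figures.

Steady-state biomass mass balance: V·X·(1 + k_d·θ_c) = Y·Q·(S₀ − S)·θ_c, so V = 0.407 × 292 × (3700 − 23.2) × 9.81 / [2490 × (1 + 0.0486 × 9.81)] = 4.29×10^6 / 3677 = 1166 m³.
Q_w = (V·X)/(θ_c X_r) = 1166 × 2490 / (9.81 × 10600) = 27.91 m³/d.

Q_w ≈ 27.9 m³/d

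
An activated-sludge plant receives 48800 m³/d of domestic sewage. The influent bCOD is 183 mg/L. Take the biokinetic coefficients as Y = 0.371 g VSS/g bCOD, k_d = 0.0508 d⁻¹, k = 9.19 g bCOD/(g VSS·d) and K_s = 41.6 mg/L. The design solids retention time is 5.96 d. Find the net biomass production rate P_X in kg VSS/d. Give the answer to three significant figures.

For a completely mixed reactor with recycle the Lawrence–McCarty relation gives S = K_s·(1 + k_d·θ_c) / [θ_c·(Y·k − k_d) − 1] = 41.6 × (1 + 0.0508 × 5.96) / [5.96 × (0.371 × 9.19 − 0.0508) − 1] = 54.20 / 19.02 = 2.850 mg/L.
Y_obs = Y / (1 + k_d θ_c) = 0.371 / (1 + 0.0508 × 5.96) = 0.371 / 1.303 = 0.2848.
Q·(S₀ − S) = 48800 × (183 − 2.85) × 10⁻³ = 8791 kg/d removed.
Biomass produced: P_X = Y_obs·Q·ΔS = 0.2848 × 8791 ≈ 2504 kg VSS/d.

P_X ≈ 2500 kg VSS/d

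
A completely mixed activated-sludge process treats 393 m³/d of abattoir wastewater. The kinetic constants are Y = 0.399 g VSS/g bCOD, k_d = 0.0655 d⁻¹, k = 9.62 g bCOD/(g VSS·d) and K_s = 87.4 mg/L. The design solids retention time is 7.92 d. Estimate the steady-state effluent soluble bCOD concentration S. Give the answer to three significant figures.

S ≈ 4.60 mg/L

Effluent substrate depends only on kinetics and SRT: S = K_s(1 + k_d θ_c) / [θ_c(Yk − k_d) − 1] = 87.4 × (1 + 0.0655 × 7.92) / [7.92 × (0.399 × 9.62 − 0.0655) − 1] = 132.7 / 28.88 = 4.596 mg/L.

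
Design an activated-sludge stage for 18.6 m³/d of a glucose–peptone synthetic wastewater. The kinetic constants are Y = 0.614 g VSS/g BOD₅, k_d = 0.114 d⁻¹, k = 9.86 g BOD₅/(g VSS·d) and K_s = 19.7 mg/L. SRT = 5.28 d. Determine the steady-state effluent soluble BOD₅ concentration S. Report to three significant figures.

S ≈ 1.04 mg/L

For a completely mixed reactor with recycle the Lawrence–McCarty relation gives S = K_s·(1 + k_d·θ_c) / [θ_c·(Y·k − k_d) − 1] = 19.7 × (1 + 0.114 × 5.28) / [5.28 × (0.614 × 9.86 − 0.114) − 1] = 31.56 / 30.36 = 1.039 mg/L.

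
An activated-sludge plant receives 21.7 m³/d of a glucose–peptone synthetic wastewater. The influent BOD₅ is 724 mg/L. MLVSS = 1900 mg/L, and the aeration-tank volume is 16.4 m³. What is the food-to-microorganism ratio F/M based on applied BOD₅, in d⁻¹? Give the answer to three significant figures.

F/M ≈ 0.504 d⁻¹

Food-to-microorganism ratio F/M = Q S₀ / (V X) = 21.7 × 724 / (16.40 × 1900) = 0.5042 d⁻¹.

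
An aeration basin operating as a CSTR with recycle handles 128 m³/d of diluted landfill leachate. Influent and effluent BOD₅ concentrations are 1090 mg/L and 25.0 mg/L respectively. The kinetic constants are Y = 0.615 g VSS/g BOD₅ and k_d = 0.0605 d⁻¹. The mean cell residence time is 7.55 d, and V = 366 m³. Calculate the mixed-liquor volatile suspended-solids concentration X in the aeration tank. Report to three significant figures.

X = Y·Q·ΔS·θ_c / [V·(1 + k_d θ_c)] = 0.615 × 128 × (1090 − 25.0) × 7.55 / [366 × (1 + 0.0605 × 7.55)] = 1187 mg/L.

X ≈ 1190 mg/L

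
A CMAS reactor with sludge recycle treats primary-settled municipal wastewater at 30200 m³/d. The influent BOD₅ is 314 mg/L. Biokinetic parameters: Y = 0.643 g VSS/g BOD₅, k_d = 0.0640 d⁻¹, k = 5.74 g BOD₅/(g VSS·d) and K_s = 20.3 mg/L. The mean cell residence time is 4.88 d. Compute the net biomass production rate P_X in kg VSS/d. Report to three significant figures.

From the Monod/SRT balance for a CMAS, S = K_s·(1+k_d θ_c)/[θ_c·(Y k − k_d) − 1] = 20.3 × (1 + 0.0640 × 4.88) / [4.88 × (0.643 × 5.74 − 0.0640) − 1] = 26.64 / 16.70 = 1.595 mg/L.
Correct the yield for decay: Y_obs = Y/(1 + k_d θ_c) = 0.643 / (1 + 0.0640 × 4.88) = 0.643 / 1.312 = 0.4900.
Substrate removed = Q·(S₀ − S) = 30200 m³/d × (314 − 1.60) g/m³ = 9.43×10^6 g/d = 9434 kg/d.
Biomass produced: P_X = Y_obs·Q·ΔS = 0.4900 × 9434 ≈ 4623 kg VSS/d.

P_X ≈ 4620 kg VSS/d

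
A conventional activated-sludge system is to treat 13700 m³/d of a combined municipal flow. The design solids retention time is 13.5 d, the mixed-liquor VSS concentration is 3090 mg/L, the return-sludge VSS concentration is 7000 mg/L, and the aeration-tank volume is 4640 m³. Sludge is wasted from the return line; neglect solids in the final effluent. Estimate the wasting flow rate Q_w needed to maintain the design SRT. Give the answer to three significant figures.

Q_w ≈ 152 m³/d

Q_w = (V·X)/(θ_c X_r) = 4640 × 3090 / (13.5 × 7000) = 151.7 m³/d.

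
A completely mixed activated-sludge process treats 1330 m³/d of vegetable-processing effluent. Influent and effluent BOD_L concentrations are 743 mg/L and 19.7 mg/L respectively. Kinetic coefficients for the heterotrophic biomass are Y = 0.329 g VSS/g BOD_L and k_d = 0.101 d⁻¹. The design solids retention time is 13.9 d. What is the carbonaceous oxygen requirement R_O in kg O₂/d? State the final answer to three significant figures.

R_O ≈ 775 kg O₂/d

Y_obs = Y / (1 + k_d θ_c) = 0.329 / (1 + 0.101 × 13.9) = 0.329 / 2.404 = 0.1369.
Substrate removed = Q·(S₀ − S) = 1330 m³/d × (743 − 19.7) g/m³ = 9.62×10^5 g/d = 962.0 kg/d.
Biomass synthesised: P_X = Y_obs × 962.0 = 131.7 kg VSS/d.
R_O = Q·ΔS − 1.42 P_X = 962.0 − 187.0 = 775.0 kg O₂/d.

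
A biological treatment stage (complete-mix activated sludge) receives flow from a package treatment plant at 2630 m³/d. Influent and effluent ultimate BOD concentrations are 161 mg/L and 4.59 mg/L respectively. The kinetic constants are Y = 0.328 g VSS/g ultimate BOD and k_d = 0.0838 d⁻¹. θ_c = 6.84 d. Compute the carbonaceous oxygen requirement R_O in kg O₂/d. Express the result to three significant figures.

R_O ≈ 290 kg O₂/d

Observed yield with endogenous decay: Y_obs = Y / (1 + k_d·θ_c) = 0.328 / (1 + 0.0838 × 6.84) = 0.328 / 1.573 = 0.2085 g VSS/g ultimate BOD.
Q·(S₀ − S) = 2630 × (161 − 4.59) × 10⁻³ = 411.4 kg/d removed.
Biomass synthesised: P_X = Y_obs × 411.4 = 85.77 kg VSS/d.
R_O = Q·ΔS − 1.42 P_X = 411.4 − 121.8 = 289.6 kg O₂/d.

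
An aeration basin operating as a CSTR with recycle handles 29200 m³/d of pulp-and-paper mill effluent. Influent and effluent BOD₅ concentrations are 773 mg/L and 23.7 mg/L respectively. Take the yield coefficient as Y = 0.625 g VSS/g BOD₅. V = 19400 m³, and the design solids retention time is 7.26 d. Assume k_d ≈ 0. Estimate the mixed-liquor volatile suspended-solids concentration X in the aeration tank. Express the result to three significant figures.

X = Y·Q·ΔS·θ_c / V = 0.625 × 29200 × (773 − 23.7) × 7.26 / 19400 = 5117 mg/L.

X ≈ 5120 mg/L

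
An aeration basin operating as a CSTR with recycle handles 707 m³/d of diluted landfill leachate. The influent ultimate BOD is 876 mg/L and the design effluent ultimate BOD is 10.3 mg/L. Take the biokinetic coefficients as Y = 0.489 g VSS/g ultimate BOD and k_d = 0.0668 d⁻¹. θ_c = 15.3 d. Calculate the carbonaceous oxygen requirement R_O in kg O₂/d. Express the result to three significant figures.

Y_obs = Y / (1 + k_d θ_c) = 0.489 / (1 + 0.0668 × 15.3) = 0.489 / 2.022 = 0.2418.
Mass of ultimate BOD removed per day: Q(S₀ − S) = 707 × 865.7 g/m³ = 612.0 kg/d.
Net sludge production P_X = 0.2418 × 612.0 = 148.0 kg VSS/d.
R_O = Q·(S₀ − S) − 1.42·P_X = 612.0 − 1.42 × 148.0 = 401.9 kg O₂/d.

R_O ≈ 402 kg O₂/d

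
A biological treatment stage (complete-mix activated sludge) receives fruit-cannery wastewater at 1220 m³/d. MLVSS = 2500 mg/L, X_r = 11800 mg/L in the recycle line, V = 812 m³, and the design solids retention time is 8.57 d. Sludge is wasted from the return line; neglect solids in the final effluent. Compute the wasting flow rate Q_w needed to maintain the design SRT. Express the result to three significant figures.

Q_w = (V·X)/(θ_c X_r) = 812.0 × 2500 / (8.57 × 11800) = 20.07 m³/d.

Q_w ≈ 20.1 m³/d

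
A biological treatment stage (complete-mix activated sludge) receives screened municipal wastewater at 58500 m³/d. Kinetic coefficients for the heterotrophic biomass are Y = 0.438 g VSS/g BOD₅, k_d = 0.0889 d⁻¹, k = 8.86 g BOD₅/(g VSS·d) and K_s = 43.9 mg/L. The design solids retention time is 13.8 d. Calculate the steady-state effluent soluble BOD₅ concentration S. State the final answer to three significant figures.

For a completely mixed reactor with recycle the Lawrence–McCarty relation gives S = K_s·(1 + k_d·θ_c) / [θ_c·(Y·k − k_d) − 1] = 43.9 × (1 + 0.0889 × 13.8) / [13.8 × (0.438 × 8.86 − 0.0889) − 1] = 97.76 / 51.33 = 1.905 mg/L.

S ≈ 1.90 mg/L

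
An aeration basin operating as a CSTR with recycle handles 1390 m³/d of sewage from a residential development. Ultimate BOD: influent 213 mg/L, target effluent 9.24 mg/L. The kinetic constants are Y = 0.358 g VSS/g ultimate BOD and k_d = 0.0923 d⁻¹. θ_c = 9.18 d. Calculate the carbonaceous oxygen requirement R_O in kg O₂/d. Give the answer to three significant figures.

Observed yield with endogenous decay: Y_obs = Y / (1 + k_d·θ_c) = 0.358 / (1 + 0.0923 × 9.18) = 0.358 / 1.847 = 0.1938 g VSS/g ultimate BOD.
Substrate removed = Q·(S₀ − S) = 1390 m³/d × (213 − 9.24) g/m³ = 2.83×10^5 g/d = 283.2 kg/d.
Net sludge production P_X = 0.1938 × 283.2 = 54.89 kg VSS/d.
Carbonaceous O₂ demand = substrate oxidised − cell-mass equivalent = 283.2 − 1.42 × 54.89 = 205.3 kg O₂/d.

R_O ≈ 205 kg O₂/d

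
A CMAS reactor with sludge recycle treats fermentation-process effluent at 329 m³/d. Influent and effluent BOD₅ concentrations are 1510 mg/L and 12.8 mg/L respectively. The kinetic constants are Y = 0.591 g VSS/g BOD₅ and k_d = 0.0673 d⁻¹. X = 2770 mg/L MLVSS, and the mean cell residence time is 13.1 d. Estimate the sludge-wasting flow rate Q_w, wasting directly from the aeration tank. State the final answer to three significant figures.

Q_w ≈ 55.9 m³/d

Rearranging the biomass balance for a CMAS with decay, V = Y·Q·ΔS·θ_c / [X·(1+k_d θ_c)] = 0.591 × 329 × (1510 − 12.8) × 13.1 / [2770 × (1 + 0.0673 × 13.1)] = 3.81×10^6 / 5212 = 731.7 m³.
With mixed-liquor wasting, θ_c = V/Q_w, so Q_w = V/θ_c = 731.7/13.1 = 55.85 m³/d.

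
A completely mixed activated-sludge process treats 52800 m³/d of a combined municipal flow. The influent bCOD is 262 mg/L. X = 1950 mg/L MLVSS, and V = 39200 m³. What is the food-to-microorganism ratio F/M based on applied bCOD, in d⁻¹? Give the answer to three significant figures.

F/M ≈ 0.181 d⁻¹

Food-to-microorganism ratio F/M = Q S₀ / (V X) = 52800 × 262 / (39200 × 1950) = 0.1810 d⁻¹.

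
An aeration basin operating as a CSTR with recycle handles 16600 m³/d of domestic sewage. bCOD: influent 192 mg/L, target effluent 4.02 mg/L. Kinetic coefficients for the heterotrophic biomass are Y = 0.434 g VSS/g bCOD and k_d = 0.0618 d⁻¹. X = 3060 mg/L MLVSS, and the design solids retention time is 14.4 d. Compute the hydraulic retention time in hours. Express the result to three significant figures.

τ ≈ 4.88 h

Steady-state biomass mass balance: V·X·(1 + k_d·θ_c) = Y·Q·(S₀ − S)·θ_c, so V = 0.434 × 16600 × (192 − 4.02) × 14.4 / [3060 × (1 + 0.0618 × 14.4)] = 1.95×10^7 / 5783 = 3372 m³.
HRT = V/Q = 3372 m³ / 16600 m³·d⁻¹ = 0.2031 d × 24 = 4.875 h.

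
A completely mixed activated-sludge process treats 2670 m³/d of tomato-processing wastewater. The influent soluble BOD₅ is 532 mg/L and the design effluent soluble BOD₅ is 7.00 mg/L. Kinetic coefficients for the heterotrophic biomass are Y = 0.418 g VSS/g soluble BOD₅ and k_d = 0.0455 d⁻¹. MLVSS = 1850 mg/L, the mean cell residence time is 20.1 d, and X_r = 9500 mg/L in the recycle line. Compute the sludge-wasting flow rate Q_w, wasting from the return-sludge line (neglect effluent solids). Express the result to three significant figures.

Steady-state biomass mass balance: V·X·(1 + k_d·θ_c) = Y·Q·(S₀ − S)·θ_c, so V = 0.418 × 2670 × (532 − 7.00) × 20.1 / [1850 × (1 + 0.0455 × 20.1)] = 1.18×10^7 / 3542 = 3325 m³.
θ_c = V·X/(Q_w·X_r) when wasting from the recycle, so Q_w = V·X/(θ_c·X_r) = 3325 × 1850 / (20.1 × 9500) = 32.21 m³/d.

Q_w ≈ 32.2 m³/d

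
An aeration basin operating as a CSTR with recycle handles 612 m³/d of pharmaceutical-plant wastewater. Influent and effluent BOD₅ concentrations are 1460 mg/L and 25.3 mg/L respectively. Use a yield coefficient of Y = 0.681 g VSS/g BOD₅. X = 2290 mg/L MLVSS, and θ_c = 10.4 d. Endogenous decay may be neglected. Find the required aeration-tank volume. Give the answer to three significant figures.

V·X = Y·Q·ΔS·θ_c gives V = 0.681 × 612 × (1460 − 25.3) × 10.4 / 2290 = 2716 m³.

V ≈ 2720 m³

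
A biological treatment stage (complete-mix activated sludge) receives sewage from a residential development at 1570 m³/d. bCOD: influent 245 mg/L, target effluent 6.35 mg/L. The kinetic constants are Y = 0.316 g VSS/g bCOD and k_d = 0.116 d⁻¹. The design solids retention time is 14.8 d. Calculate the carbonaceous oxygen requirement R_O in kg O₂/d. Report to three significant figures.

Correct the yield for decay: Y_obs = Y/(1 + k_d θ_c) = 0.316 / (1 + 0.116 × 14.8) = 0.316 / 2.717 = 0.1163.
ΔS = 245 − 6.35 = 238.7 mg/L, so the substrate removal rate is 1570 × 238.7/1000 = 374.7 kg bCOD/d.
P_X = Y_obs·Q·(S₀ − S) = 0.1163 × 374.7 = 43.58 kg VSS/d.
R_O = Q·ΔS − 1.42 P_X = 374.7 − 61.88 = 312.8 kg O₂/d.

R_O ≈ 313 kg O₂/d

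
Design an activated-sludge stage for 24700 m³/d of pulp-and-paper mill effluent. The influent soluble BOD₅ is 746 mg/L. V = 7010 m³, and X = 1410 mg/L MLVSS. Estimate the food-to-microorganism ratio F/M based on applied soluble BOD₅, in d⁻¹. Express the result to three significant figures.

F/M = Q·S₀ / (V·X) = 24700 × 746 / (7010 × 1410) = 1.864 g soluble BOD₅·(g VSS·d)⁻¹.

F/M ≈ 1.86 d⁻¹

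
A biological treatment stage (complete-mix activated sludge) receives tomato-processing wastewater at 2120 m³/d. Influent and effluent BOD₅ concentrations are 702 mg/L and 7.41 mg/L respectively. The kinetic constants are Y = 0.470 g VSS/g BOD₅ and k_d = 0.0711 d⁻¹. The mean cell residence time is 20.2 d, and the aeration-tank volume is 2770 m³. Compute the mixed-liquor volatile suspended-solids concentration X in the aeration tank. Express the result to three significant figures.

Solving the biomass balance for X: X = Y Q (S₀−S) θ_c / [V (1+k_d θ_c)] = 0.470 × 2120 × (702 − 7.41) × 20.2 / [2770 × (1 + 0.0711 × 20.2)] = 2072 mg/L.

X ≈ 2070 mg/L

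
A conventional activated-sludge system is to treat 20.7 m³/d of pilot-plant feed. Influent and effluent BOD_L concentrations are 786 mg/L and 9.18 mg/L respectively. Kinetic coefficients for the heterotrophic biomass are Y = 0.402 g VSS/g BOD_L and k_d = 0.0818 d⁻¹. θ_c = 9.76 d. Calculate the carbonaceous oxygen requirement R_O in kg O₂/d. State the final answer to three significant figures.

Y_obs = Y / (1 + k_d θ_c) = 0.402 / (1 + 0.0818 × 9.76) = 0.402 / 1.798 = 0.2235.
Substrate removed = Q·(S₀ − S) = 20.7 m³/d × (786 − 9.18) g/m³ = 1.61×10^4 g/d = 16.08 kg/d.
Biomass synthesised: P_X = Y_obs × 16.08 = 3.594 kg VSS/d.
R_O = Q·ΔS − 1.42 P_X = 16.08 − 5.104 = 10.98 kg O₂/d.

R_O ≈ 11.0 kg O₂/d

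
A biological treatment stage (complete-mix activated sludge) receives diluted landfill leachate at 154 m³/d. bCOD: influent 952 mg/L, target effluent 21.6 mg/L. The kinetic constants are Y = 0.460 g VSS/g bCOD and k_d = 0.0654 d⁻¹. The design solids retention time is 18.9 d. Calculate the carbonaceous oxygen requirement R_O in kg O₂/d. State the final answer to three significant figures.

The observed yield is Y_obs = Y/(1 + k_d·θ_c) = 0.460 / (1 + 0.0654 × 18.9) = 0.460 / 2.236 = 0.2057 g VSS per g bCOD removed.
Q·(S₀ − S) = 154 × (952 − 21.6) × 10⁻³ = 143.3 kg/d removed.
Net sludge production P_X = 0.2057 × 143.3 = 29.48 kg VSS/d.
Carbonaceous O₂ demand = substrate oxidised − cell-mass equivalent = 143.3 − 1.42 × 29.48 = 101.4 kg O₂/d.

R_O ≈ 101 kg O₂/d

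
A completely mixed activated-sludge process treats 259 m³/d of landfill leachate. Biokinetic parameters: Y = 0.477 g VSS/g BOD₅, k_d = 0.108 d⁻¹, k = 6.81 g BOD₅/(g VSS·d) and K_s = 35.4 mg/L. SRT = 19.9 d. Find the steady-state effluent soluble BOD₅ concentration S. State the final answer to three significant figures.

S ≈ 1.81 mg/L

Effluent substrate depends only on kinetics and SRT: S = K_s(1 + k_d θ_c) / [θ_c(Yk − k_d) − 1] = 35.4 × (1 + 0.108 × 19.9) / [19.9 × (0.477 × 6.81 − 0.108) − 1] = 111.5 / 61.49 = 1.813 mg/L.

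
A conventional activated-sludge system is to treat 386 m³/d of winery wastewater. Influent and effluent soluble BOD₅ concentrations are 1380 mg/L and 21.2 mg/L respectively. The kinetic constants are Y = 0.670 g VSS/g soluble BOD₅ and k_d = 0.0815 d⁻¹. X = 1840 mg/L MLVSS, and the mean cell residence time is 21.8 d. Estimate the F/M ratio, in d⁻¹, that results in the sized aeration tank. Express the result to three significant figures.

F/M ≈ 0.193 d⁻¹

From the SRT design equation V = Y Q (S₀−S) θ_c / [X (1 + k_d θ_c)] = 0.670 × 386 × (1380 − 21.2) × 21.8 / [1840 × (1 + 0.0815 × 21.8)] = 7.66×10^6 / 5109 = 1499 m³.
Food-to-microorganism ratio F/M = Q S₀ / (V X) = 386 × 1380 / (1499 × 1840) = 0.1931 d⁻¹.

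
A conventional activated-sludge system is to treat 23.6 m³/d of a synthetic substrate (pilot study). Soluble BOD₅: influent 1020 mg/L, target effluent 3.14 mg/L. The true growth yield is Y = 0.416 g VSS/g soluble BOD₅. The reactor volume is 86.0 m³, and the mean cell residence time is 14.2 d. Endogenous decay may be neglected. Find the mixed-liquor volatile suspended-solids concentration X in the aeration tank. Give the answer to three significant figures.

X ≈ 1650 mg/L

Without decay, X = Y Q (S₀−S) θ_c / V = 0.416 × 23.6 × (1020 − 3.14) × 14.2 / 86.0 = 1648 mg/L.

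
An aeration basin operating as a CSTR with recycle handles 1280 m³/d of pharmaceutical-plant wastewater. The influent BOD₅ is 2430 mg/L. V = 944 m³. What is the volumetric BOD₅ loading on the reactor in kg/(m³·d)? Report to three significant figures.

Applied BOD₅ load per unit volume = Q·S₀/V = (1280 × 2430/1000)/944.0 = 3.295 kg BOD₅·m⁻³·d⁻¹.

L_v ≈ 3.29 kg BOD₅/(m³·d)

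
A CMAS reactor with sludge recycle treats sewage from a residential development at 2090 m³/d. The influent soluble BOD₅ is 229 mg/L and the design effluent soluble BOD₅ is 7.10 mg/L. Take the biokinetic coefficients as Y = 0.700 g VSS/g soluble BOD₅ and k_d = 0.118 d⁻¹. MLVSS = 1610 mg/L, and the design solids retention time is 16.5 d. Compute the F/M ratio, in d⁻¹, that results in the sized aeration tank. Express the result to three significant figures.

F/M ≈ 0.263 d⁻¹

From the SRT design equation V = Y Q (S₀−S) θ_c / [X (1 + k_d θ_c)] = 0.700 × 2090 × (229 − 7.10) × 16.5 / [1610 × (1 + 0.118 × 16.5)] = 5.36×10^6 / 4745 = 1129 m³.
Food-to-microorganism ratio F/M = Q S₀ / (V X) = 2090 × 229 / (1129 × 1610) = 0.2633 d⁻¹.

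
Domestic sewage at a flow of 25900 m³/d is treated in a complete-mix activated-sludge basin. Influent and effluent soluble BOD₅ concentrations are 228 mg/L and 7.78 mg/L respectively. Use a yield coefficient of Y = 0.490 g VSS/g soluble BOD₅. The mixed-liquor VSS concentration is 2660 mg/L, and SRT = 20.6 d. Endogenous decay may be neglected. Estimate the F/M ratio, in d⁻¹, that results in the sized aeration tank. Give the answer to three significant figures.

F/M ≈ 0.103 d⁻¹

V·X = Y·Q·ΔS·θ_c gives V = 0.490 × 25900 × (228 − 7.78) × 20.6 / 2660 = 21644 m³.
F/M = applied load / biomass = Q·S₀/(V·X) = 25900 × 228 / (21644 × 2660) = 0.1026 d⁻¹.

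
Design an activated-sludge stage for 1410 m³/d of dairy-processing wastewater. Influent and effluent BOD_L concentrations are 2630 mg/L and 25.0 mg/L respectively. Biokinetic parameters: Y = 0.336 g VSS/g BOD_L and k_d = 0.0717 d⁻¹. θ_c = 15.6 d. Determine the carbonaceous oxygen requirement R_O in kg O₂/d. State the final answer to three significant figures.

R_O ≈ 2850 kg O₂/d

Correct the yield for decay: Y_obs = Y/(1 + k_d θ_c) = 0.336 / (1 + 0.0717 × 15.6) = 0.336 / 2.119 = 0.1586.
Q·(S₀ − S) = 1410 × (2630 − 25.0) × 10⁻³ = 3673 kg/d removed.
Net sludge production P_X = 0.1586 × 3673 = 582.6 kg VSS/d.
R_O = Q·(S₀ − S) − 1.42·P_X = 3673 − 1.42 × 582.6 = 2846 kg O₂/d.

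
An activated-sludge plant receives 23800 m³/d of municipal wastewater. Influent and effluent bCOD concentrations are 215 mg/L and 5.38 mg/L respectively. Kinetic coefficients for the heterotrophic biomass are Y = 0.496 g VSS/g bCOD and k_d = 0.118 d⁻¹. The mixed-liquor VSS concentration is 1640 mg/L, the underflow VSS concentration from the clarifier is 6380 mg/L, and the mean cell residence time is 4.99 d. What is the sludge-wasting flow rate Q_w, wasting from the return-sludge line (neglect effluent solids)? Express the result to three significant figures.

Rearranging the biomass balance for a CMAS with decay, V = Y·Q·ΔS·θ_c / [X·(1+k_d θ_c)] = 0.496 × 23800 × (215 − 5.38) × 4.99 / [1640 × (1 + 0.118 × 4.99)] = 1.23×10^7 / 2606 = 4739 m³.
Wasting from the return line (neglecting effluent solids): Q_w = V·X / (θ_c·X_r) = 4739 × 1640 / (4.99 × 6380) = 244.1 m³/d.

Q_w ≈ 244 m³/d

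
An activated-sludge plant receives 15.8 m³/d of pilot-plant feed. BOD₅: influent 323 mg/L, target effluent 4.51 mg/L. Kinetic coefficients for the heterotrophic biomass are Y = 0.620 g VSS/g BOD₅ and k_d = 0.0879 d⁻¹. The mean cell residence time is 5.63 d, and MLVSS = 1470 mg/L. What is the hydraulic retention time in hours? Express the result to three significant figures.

Rearranging the biomass balance for a CMAS with decay, V = Y·Q·ΔS·θ_c / [X·(1+k_d θ_c)] = 0.620 × 15.8 × (323 − 4.51) × 5.63 / [1470 × (1 + 0.0879 × 5.63)] = 1.76×10^4 / 2197 = 7.993 m³.
Hydraulic retention time τ = V/Q = 7.993 / 15.8 = 0.5059 d = 12.14 h.

τ ≈ 12.1 h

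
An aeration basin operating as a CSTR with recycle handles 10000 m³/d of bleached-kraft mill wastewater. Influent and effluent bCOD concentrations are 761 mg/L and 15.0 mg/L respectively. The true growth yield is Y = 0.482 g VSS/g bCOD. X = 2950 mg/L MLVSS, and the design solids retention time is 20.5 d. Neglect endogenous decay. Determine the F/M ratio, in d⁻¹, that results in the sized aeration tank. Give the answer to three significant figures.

Biomass mass balance (decay neglected): V·X = Y·Q·(S₀ − S)·θ_c, so V = 0.482 × 10000 × (761 − 15.0) × 20.5 / 2950 = 24987 m³.
F/M = Q·S₀ / (V·X) = 10000 × 761 / (24987 × 2950) = 0.1032 g bCOD·(g VSS·d)⁻¹.

F/M ≈ 0.103 d⁻¹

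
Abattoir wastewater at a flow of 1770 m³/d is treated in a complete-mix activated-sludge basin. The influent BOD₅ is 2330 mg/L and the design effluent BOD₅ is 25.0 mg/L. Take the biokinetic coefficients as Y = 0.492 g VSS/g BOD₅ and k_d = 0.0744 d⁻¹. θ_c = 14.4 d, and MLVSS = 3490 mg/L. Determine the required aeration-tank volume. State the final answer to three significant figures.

Rearranging the biomass balance for a CMAS with decay, V = Y·Q·ΔS·θ_c / [X·(1+k_d θ_c)] = 0.492 × 1770 × (2330 − 25.0) × 14.4 / [3490 × (1 + 0.0744 × 14.4)] = 2.89×10^7 / 7229 = 3998 m³.

V ≈ 4000 m³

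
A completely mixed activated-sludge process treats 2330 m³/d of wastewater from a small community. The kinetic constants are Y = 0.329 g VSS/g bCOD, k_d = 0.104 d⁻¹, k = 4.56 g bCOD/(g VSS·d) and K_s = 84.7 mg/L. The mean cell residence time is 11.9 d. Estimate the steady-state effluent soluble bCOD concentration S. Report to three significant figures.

For a completely mixed reactor with recycle the Lawrence–McCarty relation gives S = K_s·(1 + k_d·θ_c) / [θ_c·(Y·k − k_d) − 1] = 84.7 × (1 + 0.104 × 11.9) / [11.9 × (0.329 × 4.56 − 0.104) − 1] = 189.5 / 15.62 = 12.14 mg/L.

S ≈ 12.1 mg/L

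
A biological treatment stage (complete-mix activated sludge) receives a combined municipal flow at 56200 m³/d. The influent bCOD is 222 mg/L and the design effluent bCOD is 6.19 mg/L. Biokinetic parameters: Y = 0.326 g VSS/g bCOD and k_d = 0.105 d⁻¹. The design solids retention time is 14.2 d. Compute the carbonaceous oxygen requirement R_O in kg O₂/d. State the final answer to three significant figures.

R_O ≈ 9870 kg O₂/d

Observed yield with endogenous decay: Y_obs = Y / (1 + k_d·θ_c) = 0.326 / (1 + 0.105 × 14.2) = 0.326 / 2.491 = 0.1309 g VSS/g bCOD.
Mass of bCOD removed per day: Q(S₀ − S) = 56200 × 215.8 g/m³ = 12129 kg/d.
Net sludge production P_X = 0.1309 × 12129 = 1587 kg VSS/d.
Carbonaceous O₂ demand = substrate oxidised − cell-mass equivalent = 12129 − 1.42 × 1587 = 9875 kg O₂/d.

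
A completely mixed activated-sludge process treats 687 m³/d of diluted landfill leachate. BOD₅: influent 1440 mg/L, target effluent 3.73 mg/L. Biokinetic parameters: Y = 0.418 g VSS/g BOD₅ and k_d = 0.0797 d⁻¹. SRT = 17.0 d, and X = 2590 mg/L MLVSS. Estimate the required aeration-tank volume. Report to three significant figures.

V ≈ 1150 m³

Steady-state biomass mass balance: V·X·(1 + k_d·θ_c) = Y·Q·(S₀ − S)·θ_c, so V = 0.418 × 687 × (1440 − 3.73) × 17.0 / [2590 × (1 + 0.0797 × 17.0)] = 7.01×10^6 / 6099 = 1150 m³.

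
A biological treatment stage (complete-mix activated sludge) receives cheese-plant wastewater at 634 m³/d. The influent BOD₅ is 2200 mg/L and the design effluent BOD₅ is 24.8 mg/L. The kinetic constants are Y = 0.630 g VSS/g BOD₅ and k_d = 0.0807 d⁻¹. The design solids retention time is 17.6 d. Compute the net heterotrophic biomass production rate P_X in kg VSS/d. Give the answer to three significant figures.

P_X ≈ 359 kg VSS/d

Correct the yield for decay: Y_obs = Y/(1 + k_d θ_c) = 0.630 / (1 + 0.0807 × 17.6) = 0.630 / 2.420 = 0.2603.
Substrate removed = Q·(S₀ − S) = 634 m³/d × (2200 − 24.8) g/m³ = 1.38×10^6 g/d = 1379 kg/d.
Net biomass production P_X = Y_obs × Q·(S₀ − S) = 0.2603 × 1379 = 359.0 kg VSS/d.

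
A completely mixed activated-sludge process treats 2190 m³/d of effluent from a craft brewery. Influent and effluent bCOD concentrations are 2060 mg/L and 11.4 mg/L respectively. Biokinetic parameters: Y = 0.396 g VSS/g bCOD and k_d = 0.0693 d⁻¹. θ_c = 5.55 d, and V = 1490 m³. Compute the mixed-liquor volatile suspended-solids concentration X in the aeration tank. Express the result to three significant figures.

X ≈ 4780 mg/L

From V·X·(1 + k_d·θ_c) = Y·Q·(S₀ − S)·θ_c: X = 0.396 × 2190 × (2060 − 11.4) × 5.55 / [1490 × (1 + 0.0693 × 5.55)] = 4779 mg/L.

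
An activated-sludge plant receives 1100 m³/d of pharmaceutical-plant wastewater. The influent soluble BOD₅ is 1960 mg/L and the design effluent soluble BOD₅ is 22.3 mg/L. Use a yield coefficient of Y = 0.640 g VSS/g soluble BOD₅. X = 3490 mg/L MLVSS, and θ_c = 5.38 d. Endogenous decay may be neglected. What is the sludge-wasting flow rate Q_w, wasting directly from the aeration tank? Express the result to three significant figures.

Q_w ≈ 391 m³/d

Biomass mass balance (decay neglected): V·X = Y·Q·(S₀ − S)·θ_c, so V = 0.640 × 1100 × (1960 − 22.3) × 5.38 / 3490 = 2103 m³.
With mixed-liquor wasting, θ_c = V/Q_w, so Q_w = V/θ_c = 2103/5.38 = 390.9 m³/d.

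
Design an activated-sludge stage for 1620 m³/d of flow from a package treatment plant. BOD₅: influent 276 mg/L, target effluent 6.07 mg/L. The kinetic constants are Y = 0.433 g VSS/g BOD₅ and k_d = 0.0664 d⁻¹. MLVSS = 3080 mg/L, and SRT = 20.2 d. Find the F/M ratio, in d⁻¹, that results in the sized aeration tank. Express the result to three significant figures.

Steady-state biomass mass balance: V·X·(1 + k_d·θ_c) = Y·Q·(S₀ − S)·θ_c, so V = 0.433 × 1620 × (276 − 6.07) × 20.2 / [3080 × (1 + 0.0664 × 20.2)] = 3.82×10^6 / 7211 = 530.4 m³.
Food-to-microorganism ratio F/M = Q S₀ / (V X) = 1620 × 276 / (530.4 × 3080) = 0.2737 d⁻¹.

F/M ≈ 0.274 d⁻¹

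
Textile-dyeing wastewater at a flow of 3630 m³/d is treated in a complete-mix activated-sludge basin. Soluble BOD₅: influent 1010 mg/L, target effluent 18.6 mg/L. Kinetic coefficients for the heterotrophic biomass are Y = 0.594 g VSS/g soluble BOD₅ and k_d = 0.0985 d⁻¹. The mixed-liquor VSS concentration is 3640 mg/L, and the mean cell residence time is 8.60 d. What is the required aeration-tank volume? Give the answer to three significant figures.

Rearranging the biomass balance for a CMAS with decay, V = Y·Q·ΔS·θ_c / [X·(1+k_d θ_c)] = 0.594 × 3630 × (1010 − 18.6) × 8.60 / [3640 × (1 + 0.0985 × 8.60)] = 1.84×10^7 / 6723 = 2734 m³.

V ≈ 2730 m³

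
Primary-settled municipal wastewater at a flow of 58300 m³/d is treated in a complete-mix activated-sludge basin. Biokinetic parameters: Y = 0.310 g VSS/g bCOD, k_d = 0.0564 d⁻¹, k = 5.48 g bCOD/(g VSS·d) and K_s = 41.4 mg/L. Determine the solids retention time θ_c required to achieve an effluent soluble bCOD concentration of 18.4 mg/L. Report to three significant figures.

At the target effluent, Y k S/(K_s+S) = 0.310×5.48×18.4/59.80 = 0.5227 d⁻¹.
θ_c = 1/(μ − k_d) = 1/(0.5227 − 0.0564) = 1/0.4663 = 2.145 d.

θ_c ≈ 2.14 d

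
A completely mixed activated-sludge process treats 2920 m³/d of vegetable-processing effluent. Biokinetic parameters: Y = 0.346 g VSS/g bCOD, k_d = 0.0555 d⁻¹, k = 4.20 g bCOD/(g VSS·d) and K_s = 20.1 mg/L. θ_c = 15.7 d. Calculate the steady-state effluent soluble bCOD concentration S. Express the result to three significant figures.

S ≈ 1.80 mg/L

For a completely mixed reactor with recycle the Lawrence–McCarty relation gives S = K_s·(1 + k_d·θ_c) / [θ_c·(Y·k − k_d) − 1] = 20.1 × (1 + 0.0555 × 15.7) / [15.7 × (0.346 × 4.20 − 0.0555) − 1] = 37.61 / 20.94 = 1.796 mg/L.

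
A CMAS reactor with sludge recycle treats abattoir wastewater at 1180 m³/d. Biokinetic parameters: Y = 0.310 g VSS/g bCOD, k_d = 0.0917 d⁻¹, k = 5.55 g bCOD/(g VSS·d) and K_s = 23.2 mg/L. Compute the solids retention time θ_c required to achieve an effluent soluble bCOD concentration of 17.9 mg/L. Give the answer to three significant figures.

Specific growth rate at S = 17.9 mg/L: μ = YkS/(K_s+S) = 0.310·5.55·17.9/(23.2+17.9) = 0.7493 d⁻¹.
θ_c = 1/(μ − k_d) = 1/(0.7493 − 0.0917) = 1/0.6576 = 1.521 d.

θ_c ≈ 1.52 d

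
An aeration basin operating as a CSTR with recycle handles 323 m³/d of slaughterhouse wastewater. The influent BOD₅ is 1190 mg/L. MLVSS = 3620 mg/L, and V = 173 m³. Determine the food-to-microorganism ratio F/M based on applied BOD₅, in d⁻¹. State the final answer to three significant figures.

F/M ≈ 0.614 d⁻¹

Food-to-microorganism ratio F/M = Q S₀ / (V X) = 323 × 1190 / (173.0 × 3620) = 0.6138 d⁻¹.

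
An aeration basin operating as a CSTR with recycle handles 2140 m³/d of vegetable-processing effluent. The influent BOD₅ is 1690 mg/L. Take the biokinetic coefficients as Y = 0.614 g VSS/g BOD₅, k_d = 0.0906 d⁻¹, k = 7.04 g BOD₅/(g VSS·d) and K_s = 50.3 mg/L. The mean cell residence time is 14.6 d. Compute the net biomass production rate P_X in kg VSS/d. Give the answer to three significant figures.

P_X ≈ 955 kg VSS/d

From the Monod/SRT balance for a CMAS, S = K_s·(1+k_d θ_c)/[θ_c·(Y k − k_d) − 1] = 50.3 × (1 + 0.0906 × 14.6) / [14.6 × (0.614 × 7.04 − 0.0906) − 1] = 116.8 / 60.79 = 1.922 mg/L.
Y_obs = Y / (1 + k_d θ_c) = 0.614 / (1 + 0.0906 × 14.6) = 0.614 / 2.323 = 0.2643.
ΔS = 1690 − 1.92 = 1688 mg/L, so the substrate removal rate is 2140 × 1688/1000 = 3612 kg BOD₅/d.
So the net sludge growth is P_X = 0.2643 × 3612 = 954.9 kg VSS/d.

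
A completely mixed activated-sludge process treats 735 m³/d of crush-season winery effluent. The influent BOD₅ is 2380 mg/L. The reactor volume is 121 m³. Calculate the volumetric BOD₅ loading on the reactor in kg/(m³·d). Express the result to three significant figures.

L_v ≈ 14.5 kg BOD₅/(m³·d)

L_v = Q S₀ / V = 735 × 2380 × 10⁻³ / 121.0 = 14.46 kg/(m³·d).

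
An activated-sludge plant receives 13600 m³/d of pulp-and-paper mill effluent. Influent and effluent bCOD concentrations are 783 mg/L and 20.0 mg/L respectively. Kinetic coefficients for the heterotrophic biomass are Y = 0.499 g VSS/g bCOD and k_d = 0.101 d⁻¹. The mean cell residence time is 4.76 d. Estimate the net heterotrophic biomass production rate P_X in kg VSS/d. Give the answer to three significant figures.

P_X ≈ 3500 kg VSS/d

The observed yield is Y_obs = Y/(1 + k_d·θ_c) = 0.499 / (1 + 0.101 × 4.76) = 0.499 / 1.481 = 0.3370 g VSS per g bCOD removed.
Q·(S₀ − S) = 13600 × (783 − 20.0) × 10⁻³ = 10377 kg/d removed.
P_X = Y_obs · Q(S₀ − S) = 0.3370 × 10377 = 3497 kg VSS/d.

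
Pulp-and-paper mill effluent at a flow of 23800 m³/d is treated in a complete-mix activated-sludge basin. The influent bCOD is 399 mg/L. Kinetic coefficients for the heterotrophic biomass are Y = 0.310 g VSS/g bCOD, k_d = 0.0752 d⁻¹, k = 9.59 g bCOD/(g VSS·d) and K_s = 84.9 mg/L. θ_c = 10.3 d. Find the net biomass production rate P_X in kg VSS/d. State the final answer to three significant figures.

Effluent substrate depends only on kinetics and SRT: S = K_s(1 + k_d θ_c) / [θ_c(Yk − k_d) − 1] = 84.9 × (1 + 0.0752 × 10.3) / [10.3 × (0.310 × 9.59 − 0.0752) − 1] = 150.7 / 28.85 = 5.223 mg/L.
Y_obs = Y / (1 + k_d θ_c) = 0.310 / (1 + 0.0752 × 10.3) = 0.310 / 1.775 = 0.1747.
Substrate removed = Q·(S₀ − S) = 23800 m³/d × (399 − 5.22) g/m³ = 9.37×10^6 g/d = 9372 kg/d.
So the net sludge growth is P_X = 0.1747 × 9372 = 1637 kg VSS/d.

P_X ≈ 1640 kg VSS/d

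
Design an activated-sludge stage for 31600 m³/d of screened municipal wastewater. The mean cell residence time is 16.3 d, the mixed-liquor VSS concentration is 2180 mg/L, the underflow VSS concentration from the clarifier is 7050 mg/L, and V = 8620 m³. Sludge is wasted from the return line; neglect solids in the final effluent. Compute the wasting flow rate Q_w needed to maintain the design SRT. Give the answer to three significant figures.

Q_w ≈ 164 m³/d

Q_w = (V·X)/(θ_c X_r) = 8620 × 2180 / (16.3 × 7050) = 163.5 m³/d.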